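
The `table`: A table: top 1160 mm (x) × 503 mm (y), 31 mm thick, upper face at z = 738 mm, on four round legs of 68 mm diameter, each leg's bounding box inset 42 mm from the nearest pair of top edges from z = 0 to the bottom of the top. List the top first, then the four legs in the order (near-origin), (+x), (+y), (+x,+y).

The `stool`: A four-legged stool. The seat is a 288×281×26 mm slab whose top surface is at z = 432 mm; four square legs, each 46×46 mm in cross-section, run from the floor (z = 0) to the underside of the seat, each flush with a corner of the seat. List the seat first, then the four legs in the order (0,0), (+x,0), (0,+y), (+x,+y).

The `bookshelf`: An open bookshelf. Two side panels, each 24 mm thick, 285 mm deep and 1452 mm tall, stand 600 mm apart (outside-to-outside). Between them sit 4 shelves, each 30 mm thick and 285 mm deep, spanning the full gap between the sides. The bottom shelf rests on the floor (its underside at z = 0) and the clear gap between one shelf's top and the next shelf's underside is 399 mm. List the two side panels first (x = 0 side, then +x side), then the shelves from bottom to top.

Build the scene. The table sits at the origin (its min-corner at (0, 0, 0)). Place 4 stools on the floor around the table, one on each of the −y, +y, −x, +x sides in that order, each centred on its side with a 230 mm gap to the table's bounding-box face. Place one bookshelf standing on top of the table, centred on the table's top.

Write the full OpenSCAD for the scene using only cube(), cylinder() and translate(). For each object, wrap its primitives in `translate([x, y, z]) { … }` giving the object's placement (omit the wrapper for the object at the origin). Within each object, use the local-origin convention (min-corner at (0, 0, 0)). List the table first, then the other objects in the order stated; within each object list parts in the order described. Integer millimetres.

translate([0, 0, 707]) cube([1160, 503, 31]);
translate([76, 76, 0]) cylinder(h = 707, r = 34);
translate([1084, 76, 0]) cylinder(h = 707, r = 34);
translate([76, 427, 0]) cylinder(h = 707, r = 34);
translate([1084, 427, 0]) cylinder(h = 707, r = 34);
translate([436, -511, 0]) {
  translate([0, 0, 406]) cube([288, 281, 26]);
  cube([46, 46, 406]);
  translate([242, 0, 0]) cube([46, 46, 406]);
  translate([0, 235, 0]) cube([46, 46, 406]);
  translate([242, 235, 0]) cube([46, 46, 406]);
}
translate([436, 733, 0]) {
  translate([0, 0, 406]) cube([288, 281, 26]);
  cube([46, 46, 406]);
  translate([242, 0, 0]) cube([46, 46, 406]);
  translate([0, 235, 0]) cube([46, 46, 406]);
  translate([242, 235, 0]) cube([46, 46, 406]);
}
translate([-518, 111, 0]) {
  translate([0, 0, 406]) cube([288, 281, 26]);
  cube([46, 46, 406]);
  translate([242, 0, 0]) cube([46, 46, 406]);
  translate([0, 235, 0]) cube([46, 46, 406]);
  translate([242, 235, 0]) cube([46, 46, 406]);
}
translate([1390, 111, 0]) {
  translate([0, 0, 406]) cube([288, 281, 26]);
  cube([46, 46, 406]);
  translate([242, 0, 0]) cube([46, 46, 406]);
  translate([0, 235, 0]) cube([46, 46, 406]);
  translate([242, 235, 0]) cube([46, 46, 406]);
}
translate([280, 109, 738]) {
  cube([24, 285, 1452]);
  translate([576, 0, 0]) cube([24, 285, 1452]);
  translate([24, 0, 0]) cube([552, 285, 30]);
  translate([24, 0, 429]) cube([552, 285, 30]);
  translate([24, 0, 858]) cube([552, 285, 30]);
  translate([24, 0, 1287]) cube([552, 285, 30]);
}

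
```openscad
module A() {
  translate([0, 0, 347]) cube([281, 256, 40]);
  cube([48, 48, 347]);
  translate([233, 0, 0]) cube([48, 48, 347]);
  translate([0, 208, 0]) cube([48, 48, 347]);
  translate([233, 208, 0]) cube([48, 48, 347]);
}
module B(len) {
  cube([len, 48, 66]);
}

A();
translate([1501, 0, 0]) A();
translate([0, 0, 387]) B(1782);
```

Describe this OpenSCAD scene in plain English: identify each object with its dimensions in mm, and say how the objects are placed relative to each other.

A is a simple wooden stool: a rectangular seat 281 mm (x) by 256 mm (y), 40 mm thick, top face at z = 387 mm, on four square legs, each 48×48 mm in cross-section. The legs rest on z = 0, each flush with a corner of the seat.

B is a rectangular beam 1782 mm long (x), 48 mm deep (y), 66 mm thick (z).

The beam spans the tops of two stools placed 1220 mm apart, resting at z = 387 mm.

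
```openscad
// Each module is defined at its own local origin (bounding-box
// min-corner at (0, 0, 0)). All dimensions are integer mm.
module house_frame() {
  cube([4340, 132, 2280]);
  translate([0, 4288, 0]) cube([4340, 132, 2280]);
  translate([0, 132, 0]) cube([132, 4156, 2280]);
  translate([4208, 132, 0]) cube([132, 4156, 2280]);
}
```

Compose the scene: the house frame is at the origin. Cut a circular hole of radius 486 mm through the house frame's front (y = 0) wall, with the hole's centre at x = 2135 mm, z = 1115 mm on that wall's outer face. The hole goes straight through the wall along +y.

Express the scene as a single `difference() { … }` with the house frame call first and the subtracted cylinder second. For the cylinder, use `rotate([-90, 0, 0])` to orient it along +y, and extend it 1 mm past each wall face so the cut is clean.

difference() {
  house_frame();
  translate([2135, -1, 1115]) rotate([-90, 0, 0]) cylinder(h = 134, r = 486);
}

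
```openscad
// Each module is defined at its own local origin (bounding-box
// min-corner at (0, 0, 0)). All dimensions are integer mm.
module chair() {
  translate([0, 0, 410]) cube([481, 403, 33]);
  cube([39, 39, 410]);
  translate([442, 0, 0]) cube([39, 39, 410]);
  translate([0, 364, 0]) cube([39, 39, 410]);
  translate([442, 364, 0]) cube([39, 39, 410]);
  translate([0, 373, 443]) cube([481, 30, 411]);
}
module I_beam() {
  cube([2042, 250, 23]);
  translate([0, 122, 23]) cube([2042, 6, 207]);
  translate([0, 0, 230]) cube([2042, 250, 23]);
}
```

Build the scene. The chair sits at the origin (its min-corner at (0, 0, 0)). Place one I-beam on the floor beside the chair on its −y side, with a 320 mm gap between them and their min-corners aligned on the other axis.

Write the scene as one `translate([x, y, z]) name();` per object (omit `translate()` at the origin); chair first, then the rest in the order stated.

chair();
translate([0, -570, 0]) I_beam();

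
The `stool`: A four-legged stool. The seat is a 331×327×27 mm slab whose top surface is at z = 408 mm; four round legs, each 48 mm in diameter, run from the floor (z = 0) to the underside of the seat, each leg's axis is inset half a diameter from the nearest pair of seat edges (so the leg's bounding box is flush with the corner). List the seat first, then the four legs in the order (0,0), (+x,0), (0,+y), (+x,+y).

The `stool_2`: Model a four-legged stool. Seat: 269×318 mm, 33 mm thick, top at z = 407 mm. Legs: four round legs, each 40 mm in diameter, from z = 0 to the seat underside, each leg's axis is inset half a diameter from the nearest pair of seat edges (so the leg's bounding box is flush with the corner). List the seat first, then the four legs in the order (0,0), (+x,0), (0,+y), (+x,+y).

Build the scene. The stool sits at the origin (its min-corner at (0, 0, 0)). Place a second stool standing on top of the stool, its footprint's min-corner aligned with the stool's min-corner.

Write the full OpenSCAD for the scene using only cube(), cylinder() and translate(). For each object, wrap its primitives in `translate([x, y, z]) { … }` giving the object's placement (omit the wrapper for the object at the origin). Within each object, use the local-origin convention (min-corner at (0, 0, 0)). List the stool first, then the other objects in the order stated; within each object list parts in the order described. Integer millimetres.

translate([0, 0, 381]) cube([331, 327, 27]);
translate([24, 24, 0]) cylinder(h = 381, r = 24);
translate([307, 24, 0]) cylinder(h = 381, r = 24);
translate([24, 303, 0]) cylinder(h = 381, r = 24);
translate([307, 303, 0]) cylinder(h = 381, r = 24);
translate([0, 0, 408]) {
  translate([0, 0, 374]) cube([269, 318, 33]);
  translate([20, 20, 0]) cylinder(h = 374, r = 20);
  translate([249, 20, 0]) cylinder(h = 374, r = 20);
  translate([20, 298, 0]) cylinder(h = 374, r = 20);
  translate([249, 298, 0]) cylinder(h = 374, r = 20);
}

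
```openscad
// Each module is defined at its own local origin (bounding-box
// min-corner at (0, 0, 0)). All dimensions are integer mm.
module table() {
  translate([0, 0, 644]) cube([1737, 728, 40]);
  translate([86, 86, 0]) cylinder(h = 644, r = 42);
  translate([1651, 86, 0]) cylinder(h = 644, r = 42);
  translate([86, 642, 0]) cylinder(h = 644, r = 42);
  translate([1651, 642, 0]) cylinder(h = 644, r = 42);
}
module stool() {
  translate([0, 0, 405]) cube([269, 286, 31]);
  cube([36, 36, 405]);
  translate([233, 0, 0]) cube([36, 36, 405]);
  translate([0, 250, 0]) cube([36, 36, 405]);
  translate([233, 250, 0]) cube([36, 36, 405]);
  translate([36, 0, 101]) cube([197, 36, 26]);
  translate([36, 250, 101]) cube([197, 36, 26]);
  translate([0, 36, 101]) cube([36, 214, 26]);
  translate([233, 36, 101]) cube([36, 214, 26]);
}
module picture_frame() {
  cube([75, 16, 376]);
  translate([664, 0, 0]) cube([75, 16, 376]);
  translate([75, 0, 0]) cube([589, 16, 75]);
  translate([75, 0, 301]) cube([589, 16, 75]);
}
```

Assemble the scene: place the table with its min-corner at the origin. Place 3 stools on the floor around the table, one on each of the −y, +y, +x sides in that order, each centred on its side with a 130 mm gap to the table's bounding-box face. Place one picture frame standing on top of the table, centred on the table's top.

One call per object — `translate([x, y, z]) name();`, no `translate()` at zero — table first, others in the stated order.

table();
translate([734, -416, 0]) stool();
translate([734, 858, 0]) stool();
translate([1867, 221, 0]) stool();
translate([499, 356, 684]) picture_frame();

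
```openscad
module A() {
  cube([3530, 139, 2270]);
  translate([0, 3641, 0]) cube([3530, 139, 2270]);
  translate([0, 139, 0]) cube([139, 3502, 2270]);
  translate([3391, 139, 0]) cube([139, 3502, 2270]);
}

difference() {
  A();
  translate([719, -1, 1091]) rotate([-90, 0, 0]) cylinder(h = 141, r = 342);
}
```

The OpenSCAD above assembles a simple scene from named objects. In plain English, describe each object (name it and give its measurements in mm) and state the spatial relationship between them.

A is a box-shaped house frame (walls only): outside footprint 3530×3780 mm, wall height 2270 mm, wall thickness 139 mm. The two y-facing walls run the full x-width; the two x-facing walls fit between the inner faces of the y-facing walls.

The house frame has a circular hole of radius 342 mm through its front wall, centred at (x = 719, z = 1091).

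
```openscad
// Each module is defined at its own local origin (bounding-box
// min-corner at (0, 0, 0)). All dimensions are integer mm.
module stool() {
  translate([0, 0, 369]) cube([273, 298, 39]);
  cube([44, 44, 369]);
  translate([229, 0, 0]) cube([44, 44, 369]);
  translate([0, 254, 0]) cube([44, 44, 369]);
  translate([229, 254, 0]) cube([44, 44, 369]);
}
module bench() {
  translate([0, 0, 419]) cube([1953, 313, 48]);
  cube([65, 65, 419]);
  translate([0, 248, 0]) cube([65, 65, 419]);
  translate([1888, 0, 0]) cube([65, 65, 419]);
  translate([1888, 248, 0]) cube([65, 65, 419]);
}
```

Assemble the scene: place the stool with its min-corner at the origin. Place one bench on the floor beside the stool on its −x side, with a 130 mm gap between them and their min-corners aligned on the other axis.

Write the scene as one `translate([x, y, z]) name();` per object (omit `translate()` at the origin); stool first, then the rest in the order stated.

stool();
translate([-2083, 0, 0]) bench();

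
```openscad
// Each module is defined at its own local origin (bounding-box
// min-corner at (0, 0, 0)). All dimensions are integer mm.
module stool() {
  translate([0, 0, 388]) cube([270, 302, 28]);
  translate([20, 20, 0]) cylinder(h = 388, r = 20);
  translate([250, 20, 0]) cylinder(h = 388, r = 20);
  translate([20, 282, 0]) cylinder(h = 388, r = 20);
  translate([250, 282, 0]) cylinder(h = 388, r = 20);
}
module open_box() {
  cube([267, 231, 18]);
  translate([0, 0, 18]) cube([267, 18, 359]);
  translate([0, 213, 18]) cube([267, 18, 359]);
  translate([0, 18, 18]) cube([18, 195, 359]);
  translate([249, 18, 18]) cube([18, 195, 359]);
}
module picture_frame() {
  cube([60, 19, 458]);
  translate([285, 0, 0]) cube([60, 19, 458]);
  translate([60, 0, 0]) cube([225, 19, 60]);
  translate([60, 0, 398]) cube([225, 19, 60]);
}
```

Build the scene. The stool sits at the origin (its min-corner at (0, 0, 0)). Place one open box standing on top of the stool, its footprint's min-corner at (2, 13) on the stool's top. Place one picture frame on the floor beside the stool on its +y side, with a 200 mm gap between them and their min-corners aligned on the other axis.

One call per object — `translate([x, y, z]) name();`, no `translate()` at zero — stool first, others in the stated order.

stool();
translate([2, 13, 416]) open_box();
translate([0, 502, 0]) picture_frame();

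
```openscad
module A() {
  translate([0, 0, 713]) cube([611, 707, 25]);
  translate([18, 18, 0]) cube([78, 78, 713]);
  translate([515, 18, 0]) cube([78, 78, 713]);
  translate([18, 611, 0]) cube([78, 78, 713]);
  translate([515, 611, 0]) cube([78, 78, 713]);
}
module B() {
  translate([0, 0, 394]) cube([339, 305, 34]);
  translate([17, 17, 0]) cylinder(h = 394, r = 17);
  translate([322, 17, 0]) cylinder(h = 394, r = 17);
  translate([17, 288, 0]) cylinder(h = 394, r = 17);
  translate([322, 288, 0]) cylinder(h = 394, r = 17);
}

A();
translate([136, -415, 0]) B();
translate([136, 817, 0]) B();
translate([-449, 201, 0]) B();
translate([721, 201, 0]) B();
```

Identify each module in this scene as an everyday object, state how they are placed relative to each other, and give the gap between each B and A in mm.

A is a table. B is a stool. Four stools sit around the table at the −y, +y, −x, +x sides. The gap between each stool and the table is 110 mm.

Each stool's nearest face is 110 mm from the table's bounding box.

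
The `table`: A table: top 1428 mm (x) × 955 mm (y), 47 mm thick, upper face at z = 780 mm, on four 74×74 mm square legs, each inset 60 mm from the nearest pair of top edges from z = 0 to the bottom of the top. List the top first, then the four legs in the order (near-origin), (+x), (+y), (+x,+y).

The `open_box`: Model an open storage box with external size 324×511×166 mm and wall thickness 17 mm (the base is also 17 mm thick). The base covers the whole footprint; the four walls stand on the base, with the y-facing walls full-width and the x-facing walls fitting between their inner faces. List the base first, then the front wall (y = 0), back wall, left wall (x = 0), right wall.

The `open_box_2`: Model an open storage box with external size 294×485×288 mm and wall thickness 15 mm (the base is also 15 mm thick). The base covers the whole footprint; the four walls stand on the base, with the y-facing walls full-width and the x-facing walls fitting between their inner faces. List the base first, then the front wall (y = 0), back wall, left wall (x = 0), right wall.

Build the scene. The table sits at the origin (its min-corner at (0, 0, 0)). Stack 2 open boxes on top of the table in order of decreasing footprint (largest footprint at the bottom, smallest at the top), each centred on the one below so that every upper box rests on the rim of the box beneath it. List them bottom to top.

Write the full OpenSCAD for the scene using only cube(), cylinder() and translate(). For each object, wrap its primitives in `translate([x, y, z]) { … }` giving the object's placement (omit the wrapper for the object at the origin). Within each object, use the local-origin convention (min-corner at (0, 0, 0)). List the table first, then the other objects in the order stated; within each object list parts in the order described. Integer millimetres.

translate([0, 0, 733]) cube([1428, 955, 47]);
translate([60, 60, 0]) cube([74, 74, 733]);
translate([1294, 60, 0]) cube([74, 74, 733]);
translate([60, 821, 0]) cube([74, 74, 733]);
translate([1294, 821, 0]) cube([74, 74, 733]);
translate([552, 222, 780]) {
  cube([324, 511, 17]);
  translate([0, 0, 17]) cube([324, 17, 149]);
  translate([0, 494, 17]) cube([324, 17, 149]);
  translate([0, 17, 17]) cube([17, 477, 149]);
  translate([307, 17, 17]) cube([17, 477, 149]);
}
translate([567, 235, 946]) {
  cube([294, 485, 15]);
  translate([0, 0, 15]) cube([294, 15, 273]);
  translate([0, 470, 15]) cube([294, 15, 273]);
  translate([0, 15, 15]) cube([15, 455, 273]);
  translate([279, 15, 15]) cube([15, 455, 273]);
}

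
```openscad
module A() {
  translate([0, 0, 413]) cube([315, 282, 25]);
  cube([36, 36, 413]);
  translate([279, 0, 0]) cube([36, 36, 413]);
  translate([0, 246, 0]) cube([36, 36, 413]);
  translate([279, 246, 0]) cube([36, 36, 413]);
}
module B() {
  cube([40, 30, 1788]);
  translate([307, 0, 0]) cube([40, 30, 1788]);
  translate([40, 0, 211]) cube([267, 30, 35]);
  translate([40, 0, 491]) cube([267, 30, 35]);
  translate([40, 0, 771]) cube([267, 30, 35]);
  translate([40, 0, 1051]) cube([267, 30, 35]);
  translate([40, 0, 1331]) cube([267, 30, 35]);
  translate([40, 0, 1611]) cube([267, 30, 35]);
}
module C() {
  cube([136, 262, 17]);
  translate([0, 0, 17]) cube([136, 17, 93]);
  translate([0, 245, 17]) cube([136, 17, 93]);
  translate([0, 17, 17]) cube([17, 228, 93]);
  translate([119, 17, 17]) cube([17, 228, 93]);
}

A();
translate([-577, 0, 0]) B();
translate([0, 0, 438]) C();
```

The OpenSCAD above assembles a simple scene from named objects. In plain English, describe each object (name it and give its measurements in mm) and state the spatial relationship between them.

A is a simple wooden stool: a rectangular seat 315 mm (x) by 282 mm (y), 25 mm thick, top face at z = 438 mm, on four square legs, each 36×36 mm in cross-section. The legs rest on z = 0, each flush with a corner of the seat.

B is a wooden ladder with two side rails of 40×30 mm section and 1788 mm height, set 347 mm apart overall. Between them run 6 rectangular rungs (30 mm deep, 35 mm thick), front faces flush with the rails' −y face. The bottom of the first rung is 211 mm above the floor and each subsequent rung is 280 mm higher than the one below.

C is an open-topped rectangular box: outside dimensions 136×262×110 mm, with a uniform wall and base thickness of 17 mm. The base is a full 136×262 slab on the floor; four walls sit on top of the base. The front and back walls (the −y and +y sides) span the full width; the two side walls fit between them.

The ladder is on the floor beside the stool on its −x side. The open box is on top of the stool.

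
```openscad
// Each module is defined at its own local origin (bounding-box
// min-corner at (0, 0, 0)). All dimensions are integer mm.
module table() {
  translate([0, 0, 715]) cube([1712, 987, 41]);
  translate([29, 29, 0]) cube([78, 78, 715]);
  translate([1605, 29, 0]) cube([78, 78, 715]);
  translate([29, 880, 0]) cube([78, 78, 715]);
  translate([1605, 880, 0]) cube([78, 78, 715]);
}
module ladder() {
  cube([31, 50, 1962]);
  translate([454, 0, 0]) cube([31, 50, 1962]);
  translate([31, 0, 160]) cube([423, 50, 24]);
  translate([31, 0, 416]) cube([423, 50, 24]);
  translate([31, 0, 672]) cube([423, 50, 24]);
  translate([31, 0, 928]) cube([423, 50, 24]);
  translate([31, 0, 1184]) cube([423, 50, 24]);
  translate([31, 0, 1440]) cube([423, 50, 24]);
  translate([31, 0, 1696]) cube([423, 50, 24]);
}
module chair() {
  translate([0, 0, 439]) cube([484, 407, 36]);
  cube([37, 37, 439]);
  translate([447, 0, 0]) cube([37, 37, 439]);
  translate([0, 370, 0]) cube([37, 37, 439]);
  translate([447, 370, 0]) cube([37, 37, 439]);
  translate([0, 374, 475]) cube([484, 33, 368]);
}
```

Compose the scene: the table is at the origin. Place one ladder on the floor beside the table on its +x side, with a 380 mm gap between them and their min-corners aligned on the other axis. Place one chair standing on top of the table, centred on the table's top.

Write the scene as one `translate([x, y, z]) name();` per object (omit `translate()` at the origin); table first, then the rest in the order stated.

table();
translate([2092, 0, 0]) ladder();
translate([614, 290, 756]) chair();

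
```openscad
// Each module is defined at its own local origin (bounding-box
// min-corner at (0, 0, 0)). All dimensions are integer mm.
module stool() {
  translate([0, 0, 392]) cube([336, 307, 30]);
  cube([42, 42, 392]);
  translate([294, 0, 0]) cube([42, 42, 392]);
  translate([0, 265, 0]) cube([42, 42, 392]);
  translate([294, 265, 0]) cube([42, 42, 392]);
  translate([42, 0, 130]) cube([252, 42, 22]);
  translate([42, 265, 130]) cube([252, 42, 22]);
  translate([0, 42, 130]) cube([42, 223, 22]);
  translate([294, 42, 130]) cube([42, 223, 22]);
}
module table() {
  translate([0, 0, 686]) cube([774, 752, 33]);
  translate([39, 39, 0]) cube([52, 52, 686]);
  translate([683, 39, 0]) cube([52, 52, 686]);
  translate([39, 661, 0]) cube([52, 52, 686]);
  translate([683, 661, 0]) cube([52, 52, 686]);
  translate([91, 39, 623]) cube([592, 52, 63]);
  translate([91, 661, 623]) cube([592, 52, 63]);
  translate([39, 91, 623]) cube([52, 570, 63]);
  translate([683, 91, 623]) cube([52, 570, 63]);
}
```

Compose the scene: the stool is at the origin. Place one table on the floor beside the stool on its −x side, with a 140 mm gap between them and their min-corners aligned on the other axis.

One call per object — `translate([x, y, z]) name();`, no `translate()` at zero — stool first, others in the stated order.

stool();
translate([-914, 0, 0]) table();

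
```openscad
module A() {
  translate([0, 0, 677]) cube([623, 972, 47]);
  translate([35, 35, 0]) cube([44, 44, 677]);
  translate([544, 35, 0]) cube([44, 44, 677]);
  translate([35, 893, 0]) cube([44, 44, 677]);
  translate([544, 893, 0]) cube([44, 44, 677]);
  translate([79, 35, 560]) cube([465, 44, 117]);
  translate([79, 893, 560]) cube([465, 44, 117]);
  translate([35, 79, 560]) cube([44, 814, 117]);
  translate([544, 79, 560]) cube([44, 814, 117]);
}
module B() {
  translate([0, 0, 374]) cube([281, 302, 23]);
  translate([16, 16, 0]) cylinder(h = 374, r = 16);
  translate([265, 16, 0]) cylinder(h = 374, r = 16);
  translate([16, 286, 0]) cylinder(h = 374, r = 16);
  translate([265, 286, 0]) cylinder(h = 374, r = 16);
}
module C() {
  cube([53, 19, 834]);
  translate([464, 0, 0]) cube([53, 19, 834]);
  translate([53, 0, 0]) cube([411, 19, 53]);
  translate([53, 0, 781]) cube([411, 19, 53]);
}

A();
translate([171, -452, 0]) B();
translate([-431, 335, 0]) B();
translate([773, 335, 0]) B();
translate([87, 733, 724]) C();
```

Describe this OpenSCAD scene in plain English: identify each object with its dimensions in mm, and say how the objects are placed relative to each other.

A is a rectangular dining table. The top is 623×972×47 mm with its upper surface at z = 724 mm. It stands on four 44×44 mm square legs, each inset 35 mm from the nearest pair of top edges, running from the floor to the underside of the top. Four apron rails, 44 mm thick and 117 mm tall, run between adjacent legs with their top edges flush with the underside of the top and their outer faces flush with the legs' outer faces.

B is a four-legged stool. The seat is a 281×302×23 mm slab whose top surface is at z = 397 mm; four round legs, each 32 mm in diameter, run from the floor (z = 0) to the underside of the seat, each leg's axis is inset half a diameter from the nearest pair of seat edges (so the leg's bounding box is flush with the corner).

C is a picture frame with a 411×728 mm rectangular opening (x by z) and a uniform 53 mm border on every side. Frame depth is 19 mm along y. It is built from two vertical stiles running the full outside height and two horizontal rails spanning the gap between the stiles.

Three stools sit around the table at the −y, −x, +x sides. The picture frame is on top of the table.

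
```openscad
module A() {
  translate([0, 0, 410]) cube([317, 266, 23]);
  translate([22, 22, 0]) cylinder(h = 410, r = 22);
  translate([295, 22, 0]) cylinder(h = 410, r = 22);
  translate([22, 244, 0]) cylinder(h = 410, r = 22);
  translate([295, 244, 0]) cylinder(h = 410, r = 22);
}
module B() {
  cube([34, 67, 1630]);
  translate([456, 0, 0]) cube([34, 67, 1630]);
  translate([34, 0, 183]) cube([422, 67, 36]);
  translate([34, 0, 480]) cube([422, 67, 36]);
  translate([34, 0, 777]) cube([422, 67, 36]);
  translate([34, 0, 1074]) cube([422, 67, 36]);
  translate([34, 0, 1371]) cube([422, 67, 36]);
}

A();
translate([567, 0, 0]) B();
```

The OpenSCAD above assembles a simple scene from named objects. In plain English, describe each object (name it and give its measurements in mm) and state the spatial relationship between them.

A is a four-legged stool. The seat is 317×266 mm, 23 mm thick, top at z = 433 mm. It stands on four round legs, each 44 mm in diameter, from z = 0 to the seat underside, each leg's axis is inset half a diameter from the nearest pair of seat edges (so the leg's bounding box is flush with the corner).

B is a wooden ladder with two side rails of 34×67 mm section and 1630 mm height, set 490 mm apart overall. Between them run 5 rectangular rungs (67 mm deep, 36 mm thick), front faces flush with the rails' −y face. The bottom of the first rung is 183 mm above the floor and each subsequent rung is 297 mm higher than the one below.

The ladder is on the floor beside the stool on its +x side.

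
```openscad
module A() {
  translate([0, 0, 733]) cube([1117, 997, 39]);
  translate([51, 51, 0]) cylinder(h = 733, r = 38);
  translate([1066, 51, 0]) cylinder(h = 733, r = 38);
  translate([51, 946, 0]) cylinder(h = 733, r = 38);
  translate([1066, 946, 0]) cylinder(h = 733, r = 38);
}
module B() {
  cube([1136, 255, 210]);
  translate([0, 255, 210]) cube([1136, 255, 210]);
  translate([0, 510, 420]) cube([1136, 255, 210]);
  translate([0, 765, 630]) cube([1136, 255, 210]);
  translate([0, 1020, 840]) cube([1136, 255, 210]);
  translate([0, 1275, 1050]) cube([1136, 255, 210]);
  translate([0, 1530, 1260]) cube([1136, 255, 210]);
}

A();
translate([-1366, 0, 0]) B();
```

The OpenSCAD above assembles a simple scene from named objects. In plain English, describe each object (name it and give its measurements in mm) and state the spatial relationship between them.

A is a rectangular dining table. The top is 1117×997×39 mm with its upper surface at z = 772 mm. It stands on four round legs of 76 mm diameter, each leg's bounding box inset 13 mm from the nearest pair of top edges, running from the floor to the underside of the top.

B is a straight staircase of 7 solid steps. Each step is 1136 mm wide (x), 255 mm deep (y, the going) and 210 mm tall (the rise). The first step rests on the floor; each subsequent step sits one going further in +y and one rise higher in +z, directly behind and above the previous step with no overlap.

The staircase is on the floor beside the table on its −x side.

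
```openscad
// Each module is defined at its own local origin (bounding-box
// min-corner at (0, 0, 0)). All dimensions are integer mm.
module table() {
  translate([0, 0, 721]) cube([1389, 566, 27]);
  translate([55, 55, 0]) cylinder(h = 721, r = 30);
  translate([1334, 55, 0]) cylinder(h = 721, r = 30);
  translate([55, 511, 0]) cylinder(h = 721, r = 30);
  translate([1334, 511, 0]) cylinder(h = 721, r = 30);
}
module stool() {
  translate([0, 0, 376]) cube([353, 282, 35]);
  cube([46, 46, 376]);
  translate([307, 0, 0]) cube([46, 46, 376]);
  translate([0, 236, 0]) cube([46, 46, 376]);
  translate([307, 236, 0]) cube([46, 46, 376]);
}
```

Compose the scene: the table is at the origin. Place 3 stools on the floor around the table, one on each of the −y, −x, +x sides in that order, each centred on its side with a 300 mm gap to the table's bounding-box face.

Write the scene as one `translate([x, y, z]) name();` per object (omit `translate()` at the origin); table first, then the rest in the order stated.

table();
translate([518, -582, 0]) stool();
translate([-653, 142, 0]) stool();
translate([1689, 142, 0]) stool();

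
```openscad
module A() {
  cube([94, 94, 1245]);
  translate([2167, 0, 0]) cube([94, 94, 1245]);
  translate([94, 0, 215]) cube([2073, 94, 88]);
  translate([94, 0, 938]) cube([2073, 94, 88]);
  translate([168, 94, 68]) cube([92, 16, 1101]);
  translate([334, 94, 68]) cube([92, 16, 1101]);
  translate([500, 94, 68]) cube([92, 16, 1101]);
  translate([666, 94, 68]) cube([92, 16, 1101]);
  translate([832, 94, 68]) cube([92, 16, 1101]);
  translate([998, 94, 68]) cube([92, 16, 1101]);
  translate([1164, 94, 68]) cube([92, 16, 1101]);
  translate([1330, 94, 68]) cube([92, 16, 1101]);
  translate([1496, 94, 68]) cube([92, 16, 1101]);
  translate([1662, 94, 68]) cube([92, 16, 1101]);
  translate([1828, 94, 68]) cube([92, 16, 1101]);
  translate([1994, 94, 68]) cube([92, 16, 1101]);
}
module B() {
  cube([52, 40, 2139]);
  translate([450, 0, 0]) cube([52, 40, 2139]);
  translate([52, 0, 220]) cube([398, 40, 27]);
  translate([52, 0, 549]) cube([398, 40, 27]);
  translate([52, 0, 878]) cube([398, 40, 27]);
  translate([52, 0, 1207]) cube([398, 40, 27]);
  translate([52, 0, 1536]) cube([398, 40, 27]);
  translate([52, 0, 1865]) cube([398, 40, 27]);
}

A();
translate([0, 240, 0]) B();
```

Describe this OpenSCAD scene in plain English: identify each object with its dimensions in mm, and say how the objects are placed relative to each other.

A is a fence section. Two 94×94 mm posts, 1245 mm tall, stand on the floor with a clear span of 2073 mm between their inner faces. Two horizontal rails of 94×88 mm section span the gap between the posts with their undersides at z = 215 mm and z = 938 mm, flush with the posts' −y face. 12 pickets, each 92 mm wide, 16 mm thick and 1101 mm tall, are fixed to the +y face of the rails with their bottoms at z = 68 mm, evenly spaced across the span with equal gaps (rounded down to the nearest mm) at the −x end and between each pair — any rounding remainder accumulates at the +x end.

B is a straight ladder. Two 52×40 mm vertical rails, 2139 mm tall, stand 502 mm apart (outside-to-outside) with their front faces coplanar on the −y side. 6 rungs, each 40 mm deep and 27 mm tall, span between the inner faces of the rails, front faces flush with the rails. The lowest rung's underside is at z = 220 mm and rungs are spaced 329 mm apart (underside to underside).

The ladder is on the floor beside the fence section on its +y side.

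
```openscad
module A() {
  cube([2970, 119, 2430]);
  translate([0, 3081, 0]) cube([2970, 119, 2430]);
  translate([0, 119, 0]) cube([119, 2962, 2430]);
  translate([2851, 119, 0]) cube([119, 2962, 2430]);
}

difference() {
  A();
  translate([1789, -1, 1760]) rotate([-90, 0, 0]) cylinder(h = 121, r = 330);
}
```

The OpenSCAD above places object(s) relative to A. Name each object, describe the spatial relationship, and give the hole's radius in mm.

A is a house frame. The house frame has a circular hole through its front wall. The hole's radius is 330 mm.

The subtracted cylinder has r = 330 mm.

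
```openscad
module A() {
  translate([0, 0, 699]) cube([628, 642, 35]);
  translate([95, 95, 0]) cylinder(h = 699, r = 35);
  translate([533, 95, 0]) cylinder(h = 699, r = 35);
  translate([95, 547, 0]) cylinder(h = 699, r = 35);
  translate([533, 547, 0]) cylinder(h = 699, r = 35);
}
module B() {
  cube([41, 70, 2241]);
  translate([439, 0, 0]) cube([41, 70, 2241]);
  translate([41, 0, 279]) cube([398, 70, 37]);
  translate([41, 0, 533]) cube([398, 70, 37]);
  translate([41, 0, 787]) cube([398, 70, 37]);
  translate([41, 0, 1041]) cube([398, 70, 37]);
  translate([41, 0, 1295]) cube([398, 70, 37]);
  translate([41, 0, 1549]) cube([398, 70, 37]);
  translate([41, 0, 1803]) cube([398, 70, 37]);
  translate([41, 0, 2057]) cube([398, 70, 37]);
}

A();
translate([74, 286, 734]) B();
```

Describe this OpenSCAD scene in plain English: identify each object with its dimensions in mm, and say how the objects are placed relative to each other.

A is a table: top 628 mm (x) × 642 mm (y), 35 mm thick, upper face at z = 734 mm, on four round legs of 70 mm diameter, each leg's bounding box inset 60 mm from the nearest pair of top edges, running from z = 0 to the bottom of the top.

B is a wooden ladder with two side rails of 41×70 mm section and 2241 mm height, set 480 mm apart overall. Between them run 8 rectangular rungs (70 mm deep, 37 mm thick), front faces flush with the rails' −y face. The bottom of the first rung is 279 mm above the floor and each subsequent rung is 254 mm higher than the one below.

The ladder is on top of the table, centred.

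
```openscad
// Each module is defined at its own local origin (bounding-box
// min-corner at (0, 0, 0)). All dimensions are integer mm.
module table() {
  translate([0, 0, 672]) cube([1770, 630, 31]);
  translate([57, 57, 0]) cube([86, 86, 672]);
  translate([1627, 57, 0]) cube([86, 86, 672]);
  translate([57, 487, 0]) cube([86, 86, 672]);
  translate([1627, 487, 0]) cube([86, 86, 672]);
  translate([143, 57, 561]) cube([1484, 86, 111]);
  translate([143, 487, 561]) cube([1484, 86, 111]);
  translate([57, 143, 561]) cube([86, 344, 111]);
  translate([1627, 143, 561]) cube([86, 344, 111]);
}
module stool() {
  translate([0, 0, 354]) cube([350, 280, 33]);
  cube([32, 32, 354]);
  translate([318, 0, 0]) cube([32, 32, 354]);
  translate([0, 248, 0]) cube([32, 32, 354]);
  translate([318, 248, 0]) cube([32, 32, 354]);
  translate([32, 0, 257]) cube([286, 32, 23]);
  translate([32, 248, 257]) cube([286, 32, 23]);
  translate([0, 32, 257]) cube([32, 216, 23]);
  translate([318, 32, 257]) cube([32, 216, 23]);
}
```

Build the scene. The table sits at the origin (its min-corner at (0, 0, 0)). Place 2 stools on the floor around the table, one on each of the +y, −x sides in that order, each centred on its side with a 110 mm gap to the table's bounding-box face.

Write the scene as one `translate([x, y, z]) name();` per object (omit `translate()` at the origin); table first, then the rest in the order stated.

table();
translate([710, 740, 0]) stool();
translate([-460, 175, 0]) stool();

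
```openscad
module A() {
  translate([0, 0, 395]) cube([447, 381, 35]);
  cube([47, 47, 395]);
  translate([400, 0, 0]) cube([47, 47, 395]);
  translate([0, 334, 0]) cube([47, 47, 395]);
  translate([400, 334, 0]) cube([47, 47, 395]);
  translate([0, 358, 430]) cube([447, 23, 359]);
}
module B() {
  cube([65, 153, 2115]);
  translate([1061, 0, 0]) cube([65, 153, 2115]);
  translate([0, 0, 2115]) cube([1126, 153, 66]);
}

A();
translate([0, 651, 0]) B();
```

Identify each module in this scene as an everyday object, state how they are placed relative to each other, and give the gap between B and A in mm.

A is a chair. B is a door frame. The door frame is on the floor beside the chair on its +y side. The gap between the door frame and the chair is 270 mm.

The door frame's nearest face is 270 mm from the chair's +y face.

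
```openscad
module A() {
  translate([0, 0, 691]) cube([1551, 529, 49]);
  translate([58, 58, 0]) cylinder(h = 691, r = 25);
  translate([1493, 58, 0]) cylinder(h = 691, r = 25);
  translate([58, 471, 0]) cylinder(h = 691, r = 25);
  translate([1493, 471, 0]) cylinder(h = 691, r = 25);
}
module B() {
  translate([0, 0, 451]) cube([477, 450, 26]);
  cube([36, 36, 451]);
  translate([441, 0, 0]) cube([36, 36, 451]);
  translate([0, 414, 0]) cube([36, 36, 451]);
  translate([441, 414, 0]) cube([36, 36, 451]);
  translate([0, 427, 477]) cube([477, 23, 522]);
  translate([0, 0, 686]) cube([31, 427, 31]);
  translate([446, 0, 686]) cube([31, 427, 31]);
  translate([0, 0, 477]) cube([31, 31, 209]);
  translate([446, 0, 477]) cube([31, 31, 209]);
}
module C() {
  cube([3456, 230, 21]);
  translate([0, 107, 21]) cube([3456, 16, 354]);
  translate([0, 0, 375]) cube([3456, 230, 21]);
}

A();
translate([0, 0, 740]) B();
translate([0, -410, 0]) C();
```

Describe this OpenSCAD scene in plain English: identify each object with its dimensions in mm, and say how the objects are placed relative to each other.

A is a table with a 1551×529 mm rectangular top, 49 mm thick, top surface at z = 740 mm, supported by four round legs of 50 mm diameter, each leg's bounding box inset 33 mm from the nearest pair of top edges, running from the floor.

B is a chair: 477×450 mm seat, 26 mm thick, top at z = 477 mm, on four 36 mm square corner legs flush with the seat edges. A 23 mm thick backrest slab spans the full seat width, extending 522 mm above the seat top, its back face flush with the seat's +y edge. Two armrests of 31×31 mm section run along each side from the seat's front edge to the front of the backrest, top faces 240 mm above the seat top and outer faces flush with the seat's x-edges; a 31×31 mm post under the front of each armrest stands on the seat at the front corner.

C is an I-beam lying along x, 3456 mm long. Overall section height 396 mm. Two flanges 230 mm wide (y) and 21 mm thick, one on the floor and one at the top; a web 16 mm thick runs between them, centred on the flange width.

The chair is on top of the table. The I-beam is on the floor beside the table on its −y side.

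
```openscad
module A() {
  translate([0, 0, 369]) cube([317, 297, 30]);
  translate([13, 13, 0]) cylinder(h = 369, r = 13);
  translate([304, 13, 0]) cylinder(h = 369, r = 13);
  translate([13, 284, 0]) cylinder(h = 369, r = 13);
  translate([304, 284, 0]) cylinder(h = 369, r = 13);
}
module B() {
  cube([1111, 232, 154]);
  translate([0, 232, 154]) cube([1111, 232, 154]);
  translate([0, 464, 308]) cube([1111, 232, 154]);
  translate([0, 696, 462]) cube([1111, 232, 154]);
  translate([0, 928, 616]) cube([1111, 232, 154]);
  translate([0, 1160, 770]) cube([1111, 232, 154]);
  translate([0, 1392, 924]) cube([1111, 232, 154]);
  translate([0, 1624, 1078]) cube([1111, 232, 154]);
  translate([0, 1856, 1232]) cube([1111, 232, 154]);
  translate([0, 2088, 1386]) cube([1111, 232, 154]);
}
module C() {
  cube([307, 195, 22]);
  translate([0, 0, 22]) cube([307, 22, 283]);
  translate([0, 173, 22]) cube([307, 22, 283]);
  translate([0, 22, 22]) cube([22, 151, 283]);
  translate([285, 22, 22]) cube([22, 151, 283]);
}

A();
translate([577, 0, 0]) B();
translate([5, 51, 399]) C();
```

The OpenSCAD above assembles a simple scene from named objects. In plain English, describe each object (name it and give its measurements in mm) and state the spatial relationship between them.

A is a four-legged stool. The seat is 317×297 mm, 30 mm thick, top at z = 399 mm. It stands on four round legs, each 26 mm in diameter, from z = 0 to the seat underside, each leg's axis is inset half a diameter from the nearest pair of seat edges (so the leg's bounding box is flush with the corner).

B is a straight staircase of 10 solid steps. Each step is 1111 mm wide (x), 232 mm deep (y, the going) and 154 mm tall (the rise). The first step rests on the floor; each subsequent step sits one going further in +y and one rise higher in +z, directly behind and above the previous step with no overlap.

C is an open storage box with external size 307×195×305 mm and wall thickness 22 mm (the base is also 22 mm thick). The base covers the whole footprint; the four walls stand on the base, with the y-facing walls full-width and the x-facing walls fitting between their inner faces.

The staircase is on the floor beside the stool on its +x side. The open box is on top of the stool, centred.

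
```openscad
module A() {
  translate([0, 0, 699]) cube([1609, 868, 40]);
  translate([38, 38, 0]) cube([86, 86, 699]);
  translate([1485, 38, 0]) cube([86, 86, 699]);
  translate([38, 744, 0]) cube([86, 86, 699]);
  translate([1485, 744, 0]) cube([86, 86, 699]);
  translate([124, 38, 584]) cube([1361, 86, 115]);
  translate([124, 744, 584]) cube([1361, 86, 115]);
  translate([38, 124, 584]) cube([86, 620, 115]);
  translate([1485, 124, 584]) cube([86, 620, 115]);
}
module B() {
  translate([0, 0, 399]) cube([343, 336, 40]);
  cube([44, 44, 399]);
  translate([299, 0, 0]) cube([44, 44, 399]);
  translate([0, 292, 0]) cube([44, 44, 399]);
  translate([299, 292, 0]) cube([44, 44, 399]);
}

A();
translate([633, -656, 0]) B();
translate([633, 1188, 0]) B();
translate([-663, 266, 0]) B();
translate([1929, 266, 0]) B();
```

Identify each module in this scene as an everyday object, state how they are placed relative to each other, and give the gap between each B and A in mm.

Each stool's nearest face is 320 mm from the table's bounding box.

A is a table. B is a stool. Four stools sit around the table at the −y, +y, −x, +x sides. The gap between each stool and the table is 320 mm.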